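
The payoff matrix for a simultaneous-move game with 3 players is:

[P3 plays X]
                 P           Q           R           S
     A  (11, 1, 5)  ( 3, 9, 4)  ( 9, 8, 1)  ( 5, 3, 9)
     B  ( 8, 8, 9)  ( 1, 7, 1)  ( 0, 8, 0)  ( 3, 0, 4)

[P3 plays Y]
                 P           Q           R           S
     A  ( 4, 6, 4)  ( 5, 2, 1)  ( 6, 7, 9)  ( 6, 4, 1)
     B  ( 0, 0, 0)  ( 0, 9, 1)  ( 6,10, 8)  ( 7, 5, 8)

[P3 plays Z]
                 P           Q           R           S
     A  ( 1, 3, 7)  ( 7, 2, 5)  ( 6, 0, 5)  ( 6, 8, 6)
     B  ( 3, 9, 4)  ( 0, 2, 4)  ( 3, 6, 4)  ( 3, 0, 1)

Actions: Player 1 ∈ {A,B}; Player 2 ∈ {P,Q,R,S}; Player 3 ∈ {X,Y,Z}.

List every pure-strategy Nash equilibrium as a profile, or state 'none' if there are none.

Nash profiles: (A,R,Y), (B,R,Y)

(A,P,X): not NE [P2→Q gives 9>1; P3→Z gives 7>5]
(A,P,Y): not NE [P2→R gives 7>6; P3→Z gives 7>4]
(A,P,Z): not NE [P1→B gives 3>1; P2→S gives 8>3]
(A,Q,X): not NE [P3→Z gives 5>4]
(A,Q,Y): not NE [P2→R gives 7>2; P3→Z gives 5>1]
(A,Q,Z): not NE [P2→S gives 8>2]
(A,R,X): not NE [P2→Q gives 9>8; P3→Y gives 9>1]
(A,R,Y): NE
(A,R,Z): not NE [P2→S gives 8>0; P3→Y gives 9>5]
(A,S,X): not NE [P2→Q gives 9>3]
(A,S,Y): not NE [P1→B gives 7>6; P2→R gives 7>4; P3→X gives 9>1]
(A,S,Z): not NE [P3→X gives 9>6]
(B,P,X): not NE [P1→A gives 11>8]
(B,P,Y): not NE [P1→A gives 4>0; P2→R gives 10>0; P3→X gives 9>0]
(B,P,Z): not NE [P3→X gives 9>4]
(B,Q,X): not NE [P1→A gives 3>1; P2→R gives 8>7; P3→Z gives 4>1]
(B,Q,Y): not NE [P1→A gives 5>0; P2→R gives 10>9; P3→Z gives 4>1]
(B,Q,Z): not NE [P1→A gives 7>0; P2→P gives 9>2]
(B,R,X): not NE [P1→A gives 9>0; P3→Y gives 8>0]
(B,R,Y): NE
(B,R,Z): not NE [P1→A gives 6>3; P2→P gives 9>6; P3→Y gives 8>4]
(B,S,X): not NE [P1→A gives 5>3; P2→R gives 8>0; P3→Y gives 8>4]
(B,S,Y): not NE [P2→R gives 10>5]
(B,S,Z): not NE [P1→A gives 6>3; P2→P gives 9>0; P3→Y gives 8>1]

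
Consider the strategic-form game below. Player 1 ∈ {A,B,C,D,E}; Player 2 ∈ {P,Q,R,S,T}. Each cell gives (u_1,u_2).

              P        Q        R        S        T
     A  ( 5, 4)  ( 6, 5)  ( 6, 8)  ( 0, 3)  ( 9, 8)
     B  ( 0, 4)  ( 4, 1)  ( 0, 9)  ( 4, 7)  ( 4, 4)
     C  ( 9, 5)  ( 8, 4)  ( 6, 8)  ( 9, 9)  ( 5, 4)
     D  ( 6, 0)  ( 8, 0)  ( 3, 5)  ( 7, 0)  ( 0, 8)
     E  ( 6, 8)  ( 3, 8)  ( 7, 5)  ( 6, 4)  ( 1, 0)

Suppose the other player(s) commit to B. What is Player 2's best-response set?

u_2(P vs B) = 4
u_2(Q vs B) = 1
u_2(R vs B) = 9
u_2(S vs B) = 7
u_2(T vs B) = 4
max payoff 9 at {R}

BR_2 = {R}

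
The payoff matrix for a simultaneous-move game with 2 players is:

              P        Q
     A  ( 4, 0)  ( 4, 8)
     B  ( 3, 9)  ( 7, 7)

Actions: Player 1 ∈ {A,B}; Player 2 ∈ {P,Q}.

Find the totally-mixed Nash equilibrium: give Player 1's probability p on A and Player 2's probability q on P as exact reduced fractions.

P1 indiff ⇒ q·4+(1-q)·4 = q·3+(1-q)·7 ⇒ q(1) = (1-q)(3) ⇒ q = 3/4
P2 indiff ⇒ p·0+(1-p)·9 = p·8+(1-p)·7 ⇒ p(-8) = (1-p)(-2) ⇒ p = 1/5

P1 mixes 1/5 on A; P2 mixes 3/4 on P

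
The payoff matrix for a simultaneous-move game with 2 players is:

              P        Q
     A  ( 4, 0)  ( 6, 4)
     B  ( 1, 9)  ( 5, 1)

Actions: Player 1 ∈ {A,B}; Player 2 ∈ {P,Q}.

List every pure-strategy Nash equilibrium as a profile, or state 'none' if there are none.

NE set: (A,Q)

(A,P): not NE [P2→Q gives 4>0]
(A,Q): NE
(B,P): not NE [P1→A gives 4>1]
(B,Q): not NE [P1→A gives 6>5; P2→P gives 9>1]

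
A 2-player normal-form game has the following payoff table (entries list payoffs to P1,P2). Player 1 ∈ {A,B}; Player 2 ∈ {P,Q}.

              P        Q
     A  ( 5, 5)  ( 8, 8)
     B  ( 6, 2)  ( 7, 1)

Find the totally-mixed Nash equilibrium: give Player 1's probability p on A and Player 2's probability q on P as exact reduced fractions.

(p,q) = (1/4, 1/2)

P1 indiff ⇒ q·5+(1-q)·8 = q·6+(1-q)·7 ⇒ q(-1) = (1-q)(-1) ⇒ q = 1/2
P2 indiff ⇒ p·5+(1-p)·2 = p·8+(1-p)·1 ⇒ p(-3) = (1-p)(-1) ⇒ p = 1/4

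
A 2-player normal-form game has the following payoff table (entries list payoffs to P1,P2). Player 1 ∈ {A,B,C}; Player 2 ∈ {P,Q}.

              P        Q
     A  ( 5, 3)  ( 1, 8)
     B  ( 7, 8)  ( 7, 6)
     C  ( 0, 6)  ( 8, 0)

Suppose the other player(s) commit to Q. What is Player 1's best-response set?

u_1(A vs Q) = 1
u_1(B vs Q) = 7
u_1(C vs Q) = 8
max payoff 8 at {C}

BR_1 = {C}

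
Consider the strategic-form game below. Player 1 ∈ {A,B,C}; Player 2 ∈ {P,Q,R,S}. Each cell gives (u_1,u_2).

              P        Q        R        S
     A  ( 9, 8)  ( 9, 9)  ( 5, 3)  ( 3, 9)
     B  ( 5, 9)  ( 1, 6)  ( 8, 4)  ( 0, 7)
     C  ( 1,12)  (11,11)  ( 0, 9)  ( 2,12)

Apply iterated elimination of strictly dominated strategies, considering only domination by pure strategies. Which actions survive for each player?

Remaining: P1:{A,C} P2:{P,Q,S}

P2 drop R (P beats it: A:8>3 B:9>4 C:12>9)
P1 drop B (A beats it: P:9>5 Q:9>1 S:3>0)
P1→{A,C} P2→{P,Q,S}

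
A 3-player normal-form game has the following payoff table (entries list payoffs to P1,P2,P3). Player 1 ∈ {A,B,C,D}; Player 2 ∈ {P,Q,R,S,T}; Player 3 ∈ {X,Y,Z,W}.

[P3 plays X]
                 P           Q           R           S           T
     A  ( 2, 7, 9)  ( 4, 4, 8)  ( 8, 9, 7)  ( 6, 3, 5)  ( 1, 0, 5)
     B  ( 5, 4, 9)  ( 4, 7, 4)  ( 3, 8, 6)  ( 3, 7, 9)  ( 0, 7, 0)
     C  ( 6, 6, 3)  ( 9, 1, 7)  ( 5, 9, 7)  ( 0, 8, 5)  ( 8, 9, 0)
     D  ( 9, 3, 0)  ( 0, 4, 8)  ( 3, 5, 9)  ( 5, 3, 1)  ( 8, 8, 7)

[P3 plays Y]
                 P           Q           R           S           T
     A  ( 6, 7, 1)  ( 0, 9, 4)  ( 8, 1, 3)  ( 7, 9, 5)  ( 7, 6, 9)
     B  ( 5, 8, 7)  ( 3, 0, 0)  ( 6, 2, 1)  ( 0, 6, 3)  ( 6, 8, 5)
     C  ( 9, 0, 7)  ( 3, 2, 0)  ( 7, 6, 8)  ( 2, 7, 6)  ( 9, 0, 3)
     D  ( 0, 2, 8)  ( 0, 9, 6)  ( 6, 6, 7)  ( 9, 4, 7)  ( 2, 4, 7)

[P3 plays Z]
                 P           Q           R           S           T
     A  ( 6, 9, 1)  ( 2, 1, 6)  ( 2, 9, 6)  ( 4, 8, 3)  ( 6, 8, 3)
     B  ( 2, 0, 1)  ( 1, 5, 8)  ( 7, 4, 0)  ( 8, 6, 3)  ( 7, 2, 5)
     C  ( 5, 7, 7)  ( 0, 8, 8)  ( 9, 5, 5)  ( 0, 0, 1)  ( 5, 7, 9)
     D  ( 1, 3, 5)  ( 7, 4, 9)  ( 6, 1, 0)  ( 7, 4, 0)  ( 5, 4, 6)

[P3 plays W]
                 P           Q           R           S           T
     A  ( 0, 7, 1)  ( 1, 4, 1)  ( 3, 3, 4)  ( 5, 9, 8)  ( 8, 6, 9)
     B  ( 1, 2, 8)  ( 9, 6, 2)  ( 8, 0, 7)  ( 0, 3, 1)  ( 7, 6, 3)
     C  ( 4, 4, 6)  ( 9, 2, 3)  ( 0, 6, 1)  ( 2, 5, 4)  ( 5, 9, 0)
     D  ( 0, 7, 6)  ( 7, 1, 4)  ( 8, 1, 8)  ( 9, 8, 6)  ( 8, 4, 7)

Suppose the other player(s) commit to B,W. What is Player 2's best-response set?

u_2(P vs B,W) = 2
u_2(Q vs B,W) = 6
u_2(R vs B,W) = 0
u_2(S vs B,W) = 3
u_2(T vs B,W) = 6
max payoff 6 at {Q,T}

P2 best: {Q,T}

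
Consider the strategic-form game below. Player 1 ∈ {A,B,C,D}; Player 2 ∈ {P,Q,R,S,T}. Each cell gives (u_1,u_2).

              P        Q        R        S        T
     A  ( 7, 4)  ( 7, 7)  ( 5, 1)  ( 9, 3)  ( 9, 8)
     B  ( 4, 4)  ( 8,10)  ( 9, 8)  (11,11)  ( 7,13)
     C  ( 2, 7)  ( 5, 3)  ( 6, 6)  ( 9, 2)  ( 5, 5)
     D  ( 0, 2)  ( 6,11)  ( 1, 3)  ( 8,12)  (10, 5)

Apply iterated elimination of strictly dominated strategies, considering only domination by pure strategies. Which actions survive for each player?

IESDS → P1:{A,B,D} P2:{Q,S,T}

P1 drop C (B beats it: P:4>2 Q:8>5 R:9>6 S:11>9 T:7>5)
P2 drop P (Q beats it: A:7>4 B:10>4 D:11>2)
P2 drop R (Q beats it: A:7>1 B:10>8 D:11>3)
P1→{A,B,D} P2→{Q,S,T}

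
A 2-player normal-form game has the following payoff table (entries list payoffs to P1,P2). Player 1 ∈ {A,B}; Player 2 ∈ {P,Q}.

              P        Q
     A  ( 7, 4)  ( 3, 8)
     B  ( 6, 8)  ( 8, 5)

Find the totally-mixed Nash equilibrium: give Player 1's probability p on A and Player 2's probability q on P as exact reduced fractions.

P1 indiff ⇒ q·7+(1-q)·3 = q·6+(1-q)·8 ⇒ q(1) = (1-q)(5) ⇒ q = 5/6
P2 indiff ⇒ p·4+(1-p)·8 = p·8+(1-p)·5 ⇒ p(-4) = (1-p)(-3) ⇒ p = 3/7

p=3/7, q=5/6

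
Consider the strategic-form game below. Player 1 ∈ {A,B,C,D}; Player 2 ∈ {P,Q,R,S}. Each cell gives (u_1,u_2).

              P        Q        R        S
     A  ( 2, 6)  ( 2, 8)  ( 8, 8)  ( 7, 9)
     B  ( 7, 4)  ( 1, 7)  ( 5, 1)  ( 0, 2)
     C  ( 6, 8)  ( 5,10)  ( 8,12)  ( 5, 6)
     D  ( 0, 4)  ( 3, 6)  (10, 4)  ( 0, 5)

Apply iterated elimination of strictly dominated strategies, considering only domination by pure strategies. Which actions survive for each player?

Remaining: P1:{A,C,D} P2:{Q,R,S}

P2 drop P (Q beats it: A:8>6 B:7>4 C:10>8 D:6>4)
P1 drop B (A beats it: Q:2>1 R:8>5 S:7>0)
P1→{A,C,D} P2→{Q,R,S}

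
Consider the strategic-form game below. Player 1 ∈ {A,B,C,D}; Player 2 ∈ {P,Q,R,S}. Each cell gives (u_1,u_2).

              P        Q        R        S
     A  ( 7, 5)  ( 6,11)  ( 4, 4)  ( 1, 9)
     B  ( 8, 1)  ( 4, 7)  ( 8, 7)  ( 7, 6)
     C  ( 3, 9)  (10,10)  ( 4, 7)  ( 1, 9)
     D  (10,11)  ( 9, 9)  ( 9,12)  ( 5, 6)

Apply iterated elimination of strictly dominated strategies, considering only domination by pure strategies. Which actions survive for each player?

Remaining: P1:{C,D} P2:{P,Q,R}

P1 drop A (D beats it: P:10>7 Q:9>6 R:9>4 S:5>1)
P2 drop S (Q beats it: B:7>6 C:10>9 D:9>6)
P1 drop B (D beats it: P:10>8 Q:9>4 R:9>8)
P1→{C,D} P2→{P,Q,R}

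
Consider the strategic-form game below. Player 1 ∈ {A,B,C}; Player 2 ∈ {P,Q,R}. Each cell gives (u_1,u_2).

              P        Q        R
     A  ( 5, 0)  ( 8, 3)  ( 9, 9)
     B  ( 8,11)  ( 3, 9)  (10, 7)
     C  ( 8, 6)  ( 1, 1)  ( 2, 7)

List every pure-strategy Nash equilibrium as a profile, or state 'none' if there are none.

PSNE = {(B,P)}

(A,P): not NE [P1→C gives 8>5; P2→R gives 9>0]
(A,Q): not NE [P2→R gives 9>3]
(A,R): not NE [P1→B gives 10>9]
(B,P): NE
(B,Q): not NE [P1→A gives 8>3; P2→P gives 11>9]
(B,R): not NE [P2→P gives 11>7]
(C,P): not NE [P2→R gives 7>6]
(C,Q): not NE [P1→A gives 8>1; P2→R gives 7>1]
(C,R): not NE [P1→B gives 10>2]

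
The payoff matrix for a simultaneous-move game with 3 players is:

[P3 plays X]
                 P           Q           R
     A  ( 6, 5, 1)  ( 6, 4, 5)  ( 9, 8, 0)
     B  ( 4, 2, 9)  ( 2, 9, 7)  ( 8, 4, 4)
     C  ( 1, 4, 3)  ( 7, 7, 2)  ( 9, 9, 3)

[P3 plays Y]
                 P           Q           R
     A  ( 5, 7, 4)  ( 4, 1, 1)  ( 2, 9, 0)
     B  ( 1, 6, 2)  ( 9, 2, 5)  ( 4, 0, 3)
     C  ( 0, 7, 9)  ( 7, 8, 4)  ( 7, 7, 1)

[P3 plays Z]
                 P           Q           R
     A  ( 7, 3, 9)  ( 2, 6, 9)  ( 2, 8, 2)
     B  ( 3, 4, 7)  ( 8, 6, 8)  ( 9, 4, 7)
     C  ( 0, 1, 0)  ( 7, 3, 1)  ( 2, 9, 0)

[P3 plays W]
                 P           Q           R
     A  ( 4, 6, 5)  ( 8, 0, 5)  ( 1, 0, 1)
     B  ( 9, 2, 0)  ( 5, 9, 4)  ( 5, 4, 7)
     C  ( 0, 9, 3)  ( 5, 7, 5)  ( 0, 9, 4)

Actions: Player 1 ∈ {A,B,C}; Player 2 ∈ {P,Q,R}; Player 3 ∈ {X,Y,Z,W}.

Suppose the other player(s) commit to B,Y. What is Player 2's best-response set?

BR_2 = {P}

u_2(P vs B,Y) = 6
u_2(Q vs B,Y) = 2
u_2(R vs B,Y) = 0
max payoff 6 at {P}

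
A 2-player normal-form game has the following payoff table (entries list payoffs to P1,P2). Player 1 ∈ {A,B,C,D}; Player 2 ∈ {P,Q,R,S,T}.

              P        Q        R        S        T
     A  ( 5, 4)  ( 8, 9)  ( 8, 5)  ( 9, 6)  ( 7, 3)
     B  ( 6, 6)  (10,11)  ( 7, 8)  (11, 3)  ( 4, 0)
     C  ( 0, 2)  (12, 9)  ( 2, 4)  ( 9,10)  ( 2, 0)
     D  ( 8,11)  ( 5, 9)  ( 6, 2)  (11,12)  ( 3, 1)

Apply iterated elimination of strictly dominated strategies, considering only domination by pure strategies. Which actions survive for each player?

Survivors P1:{B,C,D} P2:{P,Q,S}

P2 drop R (Q beats it: A:9>5 B:11>8 C:9>4 D:9>2)
P2 drop T (P beats it: A:4>3 B:6>0 C:2>0 D:11>1)
P1 drop A (B beats it: P:6>5 Q:10>8 S:11>9)
P1→{B,C,D} P2→{P,Q,S}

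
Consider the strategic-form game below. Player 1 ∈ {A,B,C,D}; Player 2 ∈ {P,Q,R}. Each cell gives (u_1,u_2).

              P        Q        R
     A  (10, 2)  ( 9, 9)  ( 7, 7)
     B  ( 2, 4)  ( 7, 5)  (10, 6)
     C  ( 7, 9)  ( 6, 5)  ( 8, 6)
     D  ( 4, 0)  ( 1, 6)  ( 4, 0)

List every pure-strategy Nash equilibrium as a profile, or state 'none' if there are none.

Nash profiles: (A,Q), (B,R)

(A,P): not NE [P2→Q gives 9>2]
(A,Q): NE
(A,R): not NE [P1→B gives 10>7; P2→Q gives 9>7]
(B,P): not NE [P1→A gives 10>2; P2→R gives 6>4]
(B,Q): not NE [P1→A gives 9>7; P2→R gives 6>5]
(B,R): NE
(C,P): not NE [P1→A gives 10>7]
(C,Q): not NE [P1→A gives 9>6; P2→P gives 9>5]
(C,R): not NE [P1→B gives 10>8; P2→P gives 9>6]
(D,P): not NE [P1→A gives 10>4; P2→Q gives 6>0]
(D,Q): not NE [P1→A gives 9>1]
(D,R): not NE [P1→B gives 10>4; P2→Q gives 6>0]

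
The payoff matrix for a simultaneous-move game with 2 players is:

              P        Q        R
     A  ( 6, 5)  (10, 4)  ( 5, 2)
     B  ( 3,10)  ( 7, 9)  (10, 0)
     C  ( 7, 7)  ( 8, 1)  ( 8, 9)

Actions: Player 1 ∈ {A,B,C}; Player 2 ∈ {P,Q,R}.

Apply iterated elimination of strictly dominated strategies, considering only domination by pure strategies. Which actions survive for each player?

IESDS → P1:{B,C} P2:{P,R}

P2 drop Q (P beats it: A:5>4 B:10>9 C:7>1)
P1 drop A (C beats it: P:7>6 R:8>5)
P1→{B,C} P2→{P,R}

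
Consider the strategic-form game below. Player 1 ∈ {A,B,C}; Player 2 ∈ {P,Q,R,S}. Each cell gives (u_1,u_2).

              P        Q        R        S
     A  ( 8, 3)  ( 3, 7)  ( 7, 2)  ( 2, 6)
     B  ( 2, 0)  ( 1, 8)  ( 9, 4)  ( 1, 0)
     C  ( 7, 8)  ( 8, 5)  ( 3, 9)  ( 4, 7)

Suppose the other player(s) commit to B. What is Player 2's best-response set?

u_2(P vs B) = 0
u_2(Q vs B) = 8
u_2(R vs B) = 4
u_2(S vs B) = 0
max payoff 8 at {Q}

argmax u_2 = {Q}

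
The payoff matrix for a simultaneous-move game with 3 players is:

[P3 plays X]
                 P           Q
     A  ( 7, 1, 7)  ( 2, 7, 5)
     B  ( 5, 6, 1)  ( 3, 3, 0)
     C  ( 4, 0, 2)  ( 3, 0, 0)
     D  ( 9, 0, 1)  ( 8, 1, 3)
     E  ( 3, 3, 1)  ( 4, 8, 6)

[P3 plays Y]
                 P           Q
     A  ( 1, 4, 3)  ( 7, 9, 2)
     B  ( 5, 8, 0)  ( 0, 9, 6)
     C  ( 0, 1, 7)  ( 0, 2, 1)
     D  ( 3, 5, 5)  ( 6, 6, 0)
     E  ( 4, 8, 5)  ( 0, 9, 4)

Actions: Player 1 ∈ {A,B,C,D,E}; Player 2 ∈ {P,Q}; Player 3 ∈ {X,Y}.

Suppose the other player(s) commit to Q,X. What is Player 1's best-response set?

u_1(A vs Q,X) = 2
u_1(B vs Q,X) = 3
u_1(C vs Q,X) = 3
u_1(D vs Q,X) = 8
u_1(E vs Q,X) = 4
max payoff 8 at {D}

BR_1 = {D}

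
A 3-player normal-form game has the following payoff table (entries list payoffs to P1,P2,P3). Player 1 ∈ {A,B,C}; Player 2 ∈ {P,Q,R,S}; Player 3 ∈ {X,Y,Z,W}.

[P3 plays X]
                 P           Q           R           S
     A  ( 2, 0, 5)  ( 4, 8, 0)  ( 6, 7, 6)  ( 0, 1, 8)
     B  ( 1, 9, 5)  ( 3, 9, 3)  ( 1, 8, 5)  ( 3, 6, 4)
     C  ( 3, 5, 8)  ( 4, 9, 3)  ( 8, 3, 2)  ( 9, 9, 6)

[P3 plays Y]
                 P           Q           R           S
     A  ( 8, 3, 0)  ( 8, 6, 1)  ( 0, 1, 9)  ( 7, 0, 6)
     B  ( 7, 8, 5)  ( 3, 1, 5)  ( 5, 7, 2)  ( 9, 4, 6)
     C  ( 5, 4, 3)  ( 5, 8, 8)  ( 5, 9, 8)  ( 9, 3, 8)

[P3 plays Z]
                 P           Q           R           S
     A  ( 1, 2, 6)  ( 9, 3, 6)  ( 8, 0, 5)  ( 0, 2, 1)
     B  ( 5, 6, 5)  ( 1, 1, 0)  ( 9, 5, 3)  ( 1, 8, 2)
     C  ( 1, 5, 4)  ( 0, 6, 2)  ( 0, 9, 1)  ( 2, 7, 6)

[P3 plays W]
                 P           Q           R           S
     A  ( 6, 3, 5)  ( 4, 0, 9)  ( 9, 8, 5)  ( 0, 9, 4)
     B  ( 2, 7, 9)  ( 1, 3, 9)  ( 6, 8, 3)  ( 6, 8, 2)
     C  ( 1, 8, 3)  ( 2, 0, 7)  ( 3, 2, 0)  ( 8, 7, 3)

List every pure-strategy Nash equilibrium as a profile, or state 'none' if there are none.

Nash profiles: (C,R,Y)

(A,P,X): not NE [P1→C gives 3>2; P2→Q gives 8>0; P3→Z gives 6>5]
(A,P,Y): not NE [P2→Q gives 6>3; P3→Z gives 6>0]
(A,P,Z): not NE [P1→B gives 5>1; P2→Q gives 3>2]
(A,P,W): not NE [P2→S gives 9>3; P3→Z gives 6>5]
(A,Q,X): not NE [P3→W gives 9>0]
(A,Q,Y): not NE [P3→W gives 9>1]
(A,Q,Z): not NE [P3→W gives 9>6]
(A,Q,W): not NE [P2→S gives 9>0]
(A,R,X): not NE [P1→C gives 8>6; P2→Q gives 8>7; P3→Y gives 9>6]
(A,R,Y): not NE [P1→C gives 5>0; P2→Q gives 6>1]
(A,R,Z): not NE [P1→B gives 9>8; P2→Q gives 3>0; P3→Y gives 9>5]
(A,R,W): not NE [P2→S gives 9>8; P3→Y gives 9>5]
(A,S,X): not NE [P1→C gives 9>0; P2→Q gives 8>1]
(A,S,Y): not NE [P1→C gives 9>7; P2→Q gives 6>0; P3→X gives 8>6]
(A,S,Z): not NE [P1→C gives 2>0; P2→Q gives 3>2; P3→X gives 8>1]
(A,S,W): not NE [P1→C gives 8>0; P3→X gives 8>4]
(B,P,X): not NE [P1→C gives 3>1; P3→W gives 9>5]
(B,P,Y): not NE [P1→A gives 8>7; P3→W gives 9>5]
(B,P,Z): not NE [P2→S gives 8>6; P3→W gives 9>5]
(B,P,W): not NE [P1→A gives 6>2; P2→S gives 8>7]
(B,Q,X): not NE [P1→C gives 4>3; P3→W gives 9>3]
(B,Q,Y): not NE [P1→A gives 8>3; P2→P gives 8>1; P3→W gives 9>5]
(B,Q,Z): not NE [P1→A gives 9>1; P2→S gives 8>1; P3→W gives 9>0]
(B,Q,W): not NE [P1→A gives 4>1; P2→S gives 8>3]
(B,R,X): not NE [P1→C gives 8>1; P2→Q gives 9>8]
(B,R,Y): not NE [P2→P gives 8>7; P3→X gives 5>2]
(B,R,Z): not NE [P2→S gives 8>5; P3→X gives 5>3]
(B,R,W): not NE [P1→A gives 9>6; P3→X gives 5>3]
(B,S,X): not NE [P1→C gives 9>3; P2→Q gives 9>6; P3→Y gives 6>4]
(B,S,Y): not NE [P2→P gives 8>4]
(B,S,Z): not NE [P1→C gives 2>1; P3→Y gives 6>2]
(B,S,W): not NE [P1→C gives 8>6; P3→Y gives 6>2]
(C,P,X): not NE [P2→S gives 9>5]
(C,P,Y): not NE [P1→A gives 8>5; P2→R gives 9>4; P3→X gives 8>3]
(C,P,Z): not NE [P1→B gives 5>1; P2→R gives 9>5; P3→X gives 8>4]
(C,P,W): not NE [P1→A gives 6>1; P3→X gives 8>3]
(C,Q,X): not NE [P3→Y gives 8>3]
(C,Q,Y): not NE [P1→A gives 8>5; P2→R gives 9>8]
(C,Q,Z): not NE [P1→A gives 9>0; P2→R gives 9>6; P3→Y gives 8>2]
(C,Q,W): not NE [P1→A gives 4>2; P2→P gives 8>0; P3→Y gives 8>7]
(C,R,X): not NE [P2→S gives 9>3; P3→Y gives 8>2]
(C,R,Y): NE
(C,R,Z): not NE [P1→B gives 9>0; P3→Y gives 8>1]
(C,R,W): not NE [P1→A gives 9>3; P2→P gives 8>2; P3→Y gives 8>0]
(C,S,X): not NE [P3→Y gives 8>6]
(C,S,Y): not NE [P2→R gives 9>3]
(C,S,Z): not NE [P2→R gives 9>7; P3→Y gives 8>6]
(C,S,W): not NE [P2→P gives 8>7; P3→Y gives 8>3]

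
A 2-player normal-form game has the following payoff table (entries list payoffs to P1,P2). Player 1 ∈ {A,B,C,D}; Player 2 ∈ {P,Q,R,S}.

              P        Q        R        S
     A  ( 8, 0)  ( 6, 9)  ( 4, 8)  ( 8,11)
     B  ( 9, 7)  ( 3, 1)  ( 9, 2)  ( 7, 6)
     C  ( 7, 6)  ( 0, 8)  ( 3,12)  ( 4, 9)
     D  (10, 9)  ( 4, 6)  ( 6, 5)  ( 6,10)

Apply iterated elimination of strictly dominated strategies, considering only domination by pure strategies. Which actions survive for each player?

IESDS → P1:{A,B,D} P2:{P,S}

P1 drop C (A beats it: P:8>7 Q:6>0 R:4>3 S:8>4)
P2 drop Q (S beats it: A:11>9 B:6>1 D:10>6)
P2 drop R (S beats it: A:11>8 B:6>2 D:10>5)
P1→{A,B,D} P2→{P,S}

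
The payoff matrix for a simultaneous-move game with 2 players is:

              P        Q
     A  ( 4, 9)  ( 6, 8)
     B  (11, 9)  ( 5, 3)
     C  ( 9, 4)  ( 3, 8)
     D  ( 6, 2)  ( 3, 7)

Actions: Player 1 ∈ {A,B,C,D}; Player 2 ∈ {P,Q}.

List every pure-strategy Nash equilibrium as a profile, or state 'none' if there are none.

(A,P): not NE [P1→B gives 11>4]
(A,Q): not NE [P2→P gives 9>8]
(B,P): NE
(B,Q): not NE [P1→A gives 6>5; P2→P gives 9>3]
(C,P): not NE [P1→B gives 11>9; P2→Q gives 8>4]
(C,Q): not NE [P1→A gives 6>3]
(D,P): not NE [P1→B gives 11>6; P2→Q gives 7>2]
(D,Q): not NE [P1→A gives 6>3]

Nash profiles: (B,P)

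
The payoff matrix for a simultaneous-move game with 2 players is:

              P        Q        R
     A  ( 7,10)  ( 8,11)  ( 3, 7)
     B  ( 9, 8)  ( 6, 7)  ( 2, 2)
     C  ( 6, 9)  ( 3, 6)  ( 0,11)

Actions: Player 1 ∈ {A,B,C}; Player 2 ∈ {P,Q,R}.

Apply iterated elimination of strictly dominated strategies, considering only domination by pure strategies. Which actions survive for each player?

P1 drop C (A beats it: P:7>6 Q:8>3 R:3>0)
P2 drop R (P beats it: A:10>7 B:8>2)
P1→{A,B} P2→{P,Q}

Survivors P1:{A,B} P2:{P,Q}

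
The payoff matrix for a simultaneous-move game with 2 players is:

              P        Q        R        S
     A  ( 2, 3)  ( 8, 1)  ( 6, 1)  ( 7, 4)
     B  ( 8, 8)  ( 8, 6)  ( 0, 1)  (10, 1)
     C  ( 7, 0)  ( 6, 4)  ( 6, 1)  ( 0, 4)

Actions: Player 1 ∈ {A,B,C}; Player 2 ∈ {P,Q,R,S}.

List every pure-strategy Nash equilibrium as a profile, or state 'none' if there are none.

PSNE = {(B,P)}

(A,P): not NE [P1→B gives 8>2; P2→S gives 4>3]
(A,Q): not NE [P2→S gives 4>1]
(A,R): not NE [P2→S gives 4>1]
(A,S): not NE [P1→B gives 10>7]
(B,P): NE
(B,Q): not NE [P2→P gives 8>6]
(B,R): not NE [P1→C gives 6>0; P2→P gives 8>1]
(B,S): not NE [P2→P gives 8>1]
(C,P): not NE [P1→B gives 8>7; P2→S gives 4>0]
(C,Q): not NE [P1→B gives 8>6]
(C,R): not NE [P2→S gives 4>1]
(C,S): not NE [P1→B gives 10>0]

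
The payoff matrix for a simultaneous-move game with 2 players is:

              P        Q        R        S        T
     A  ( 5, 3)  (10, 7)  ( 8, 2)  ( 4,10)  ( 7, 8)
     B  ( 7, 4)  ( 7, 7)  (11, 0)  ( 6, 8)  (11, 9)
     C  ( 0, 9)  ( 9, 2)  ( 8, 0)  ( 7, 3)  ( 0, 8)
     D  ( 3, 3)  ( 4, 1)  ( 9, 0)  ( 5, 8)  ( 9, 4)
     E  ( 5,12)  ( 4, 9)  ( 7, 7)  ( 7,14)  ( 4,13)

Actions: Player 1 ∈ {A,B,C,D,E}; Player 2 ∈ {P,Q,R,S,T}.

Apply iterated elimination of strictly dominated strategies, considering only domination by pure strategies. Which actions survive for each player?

P1 drop D (B beats it: P:7>3 Q:7>4 R:11>9 S:6>5 T:11>9)
P2 drop Q (S beats it: A:10>7 B:8>7 C:3>2 E:14>9)
P1 drop A (B beats it: P:7>5 R:11>8 S:6>4 T:11>7)
P2 drop R (P beats it: B:4>0 C:9>0 E:12>7)
P1→{B,C,E} P2→{P,S,T}

Remaining: P1:{B,C,E} P2:{P,S,T}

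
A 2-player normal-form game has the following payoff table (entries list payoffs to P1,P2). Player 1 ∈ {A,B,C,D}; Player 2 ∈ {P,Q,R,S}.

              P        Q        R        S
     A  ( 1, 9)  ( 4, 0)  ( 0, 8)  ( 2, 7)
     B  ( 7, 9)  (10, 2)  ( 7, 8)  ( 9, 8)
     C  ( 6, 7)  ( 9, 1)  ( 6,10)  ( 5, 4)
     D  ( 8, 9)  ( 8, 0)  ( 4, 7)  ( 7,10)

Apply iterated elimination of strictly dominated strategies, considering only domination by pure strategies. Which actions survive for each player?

P1 drop A (B beats it: P:7>1 Q:10>4 R:7>0 S:9>2)
P1 drop C (B beats it: P:7>6 Q:10>9 R:7>6 S:9>5)
P2 drop Q (P beats it: B:9>2 D:9>0)
P2 drop R (P beats it: B:9>8 D:9>7)
P1→{B,D} P2→{P,S}

Survivors P1:{B,D} P2:{P,S}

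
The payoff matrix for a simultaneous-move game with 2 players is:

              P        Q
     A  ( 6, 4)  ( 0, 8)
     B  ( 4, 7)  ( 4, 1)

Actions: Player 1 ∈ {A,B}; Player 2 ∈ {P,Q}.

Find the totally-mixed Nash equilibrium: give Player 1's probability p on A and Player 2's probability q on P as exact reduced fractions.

P1 indiff ⇒ q·6+(1-q)·0 = q·4+(1-q)·4 ⇒ q(2) = (1-q)(4) ⇒ q = 2/3
P2 indiff ⇒ p·4+(1-p)·7 = p·8+(1-p)·1 ⇒ p(-4) = (1-p)(-6) ⇒ p = 3/5

p=3/5, q=2/3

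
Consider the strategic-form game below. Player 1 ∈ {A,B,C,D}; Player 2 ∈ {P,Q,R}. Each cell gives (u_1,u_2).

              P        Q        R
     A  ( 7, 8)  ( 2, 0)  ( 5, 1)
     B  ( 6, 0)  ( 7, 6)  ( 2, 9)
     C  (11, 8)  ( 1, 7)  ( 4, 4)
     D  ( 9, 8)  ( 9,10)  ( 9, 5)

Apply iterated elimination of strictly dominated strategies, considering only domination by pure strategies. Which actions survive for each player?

IESDS → P1:{C,D} P2:{P,Q}

P1 drop A (D beats it: P:9>7 Q:9>2 R:9>5)
P1 drop B (D beats it: P:9>6 Q:9>7 R:9>2)
P2 drop R (P beats it: C:8>4 D:8>5)
P1→{C,D} P2→{P,Q}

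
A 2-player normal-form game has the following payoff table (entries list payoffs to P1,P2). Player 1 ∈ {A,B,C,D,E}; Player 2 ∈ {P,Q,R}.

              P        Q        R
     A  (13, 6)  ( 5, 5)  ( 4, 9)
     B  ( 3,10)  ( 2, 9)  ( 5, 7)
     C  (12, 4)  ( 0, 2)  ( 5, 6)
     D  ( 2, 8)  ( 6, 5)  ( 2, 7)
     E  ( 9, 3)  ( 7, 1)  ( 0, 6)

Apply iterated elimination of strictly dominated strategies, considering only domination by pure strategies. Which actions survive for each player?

P2 drop Q (P beats it: A:6>5 B:10>9 C:4>2 D:8>5 E:3>1)
P1 drop D (A beats it: P:13>2 R:4>2)
P1 drop E (A beats it: P:13>9 R:4>0)
P1→{A,B,C} P2→{P,R}

Survivors P1:{A,B,C} P2:{P,R}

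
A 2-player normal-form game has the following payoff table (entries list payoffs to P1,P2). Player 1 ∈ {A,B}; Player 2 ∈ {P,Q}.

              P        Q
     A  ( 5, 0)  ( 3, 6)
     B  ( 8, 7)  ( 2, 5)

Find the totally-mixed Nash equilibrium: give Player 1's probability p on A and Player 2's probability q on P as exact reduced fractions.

(p,q) = (1/4, 1/4)

P1 indiff ⇒ q·5+(1-q)·3 = q·8+(1-q)·2 ⇒ q(-3) = (1-q)(-1) ⇒ q = 1/4
P2 indiff ⇒ p·0+(1-p)·7 = p·6+(1-p)·5 ⇒ p(-6) = (1-p)(-2) ⇒ p = 1/4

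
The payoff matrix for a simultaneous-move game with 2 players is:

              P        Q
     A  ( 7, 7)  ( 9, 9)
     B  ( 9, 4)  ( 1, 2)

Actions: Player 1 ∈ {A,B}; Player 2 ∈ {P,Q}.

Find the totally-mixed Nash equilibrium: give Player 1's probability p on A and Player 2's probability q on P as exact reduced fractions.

P1 indiff ⇒ q·7+(1-q)·9 = q·9+(1-q)·1 ⇒ q(-2) = (1-q)(-8) ⇒ q = 4/5
P2 indiff ⇒ p·7+(1-p)·4 = p·9+(1-p)·2 ⇒ p(-2) = (1-p)(-2) ⇒ p = 1/2

(p,q) = (1/2, 4/5)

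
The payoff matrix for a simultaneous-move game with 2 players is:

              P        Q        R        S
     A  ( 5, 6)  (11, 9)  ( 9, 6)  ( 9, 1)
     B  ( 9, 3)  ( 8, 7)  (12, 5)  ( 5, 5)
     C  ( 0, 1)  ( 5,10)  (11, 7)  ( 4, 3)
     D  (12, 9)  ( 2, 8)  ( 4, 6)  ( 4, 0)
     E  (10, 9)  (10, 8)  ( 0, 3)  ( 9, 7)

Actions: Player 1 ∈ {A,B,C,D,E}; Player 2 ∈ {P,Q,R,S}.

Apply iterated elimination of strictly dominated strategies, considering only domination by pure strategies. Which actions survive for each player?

Survivors P1:{A,D,E} P2:{P,Q}

P1 drop C (B beats it: P:9>0 Q:8>5 R:12>11 S:5>4)
P2 drop R (Q beats it: A:9>6 B:7>5 D:8>6 E:8>3)
P1 drop B (E beats it: P:10>9 Q:10>8 S:9>5)
P2 drop S (P beats it: A:6>1 D:9>0 E:9>7)
P1→{A,D,E} P2→{P,Q}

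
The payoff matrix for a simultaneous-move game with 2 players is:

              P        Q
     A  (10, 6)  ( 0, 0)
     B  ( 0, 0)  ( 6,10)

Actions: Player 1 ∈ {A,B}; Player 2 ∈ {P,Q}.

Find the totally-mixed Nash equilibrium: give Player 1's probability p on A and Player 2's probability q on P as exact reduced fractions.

P1 indiff ⇒ q·10+(1-q)·0 = q·0+(1-q)·6 ⇒ q(10) = (1-q)(6) ⇒ q = 3/8
P2 indiff ⇒ p·6+(1-p)·0 = p·0+(1-p)·10 ⇒ p(6) = (1-p)(10) ⇒ p = 5/8

p=5/8, q=3/8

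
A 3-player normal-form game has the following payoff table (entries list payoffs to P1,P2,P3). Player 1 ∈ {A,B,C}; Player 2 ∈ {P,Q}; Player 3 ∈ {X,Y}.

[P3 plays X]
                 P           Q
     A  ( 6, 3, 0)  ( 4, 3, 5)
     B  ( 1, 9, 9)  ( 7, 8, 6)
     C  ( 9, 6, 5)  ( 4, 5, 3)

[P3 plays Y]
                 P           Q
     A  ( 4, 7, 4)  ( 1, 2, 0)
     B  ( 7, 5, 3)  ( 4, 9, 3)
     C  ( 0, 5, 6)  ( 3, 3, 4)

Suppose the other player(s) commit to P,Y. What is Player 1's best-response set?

u_1(A vs P,Y) = 4
u_1(B vs P,Y) = 7
u_1(C vs P,Y) = 0
max payoff 7 at {B}

argmax u_1 = {B}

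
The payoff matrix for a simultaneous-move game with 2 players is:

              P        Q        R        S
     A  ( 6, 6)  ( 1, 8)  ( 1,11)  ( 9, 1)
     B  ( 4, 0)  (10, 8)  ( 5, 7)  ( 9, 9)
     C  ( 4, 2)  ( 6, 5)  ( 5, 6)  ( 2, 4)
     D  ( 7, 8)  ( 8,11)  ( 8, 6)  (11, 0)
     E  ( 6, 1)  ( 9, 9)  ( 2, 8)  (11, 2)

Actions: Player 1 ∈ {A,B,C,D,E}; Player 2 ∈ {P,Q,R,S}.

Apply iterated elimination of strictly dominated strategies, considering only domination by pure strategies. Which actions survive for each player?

Survivors P1:{B,D,E} P2:{Q,S}

P1 drop A (D beats it: P:7>6 Q:8>1 R:8>1 S:11>9)
P1 drop C (D beats it: P:7>4 Q:8>6 R:8>5 S:11>2)
P2 drop P (Q beats it: B:8>0 D:11>8 E:9>1)
P2 drop R (Q beats it: B:8>7 D:11>6 E:9>8)
P1→{B,D,E} P2→{Q,S}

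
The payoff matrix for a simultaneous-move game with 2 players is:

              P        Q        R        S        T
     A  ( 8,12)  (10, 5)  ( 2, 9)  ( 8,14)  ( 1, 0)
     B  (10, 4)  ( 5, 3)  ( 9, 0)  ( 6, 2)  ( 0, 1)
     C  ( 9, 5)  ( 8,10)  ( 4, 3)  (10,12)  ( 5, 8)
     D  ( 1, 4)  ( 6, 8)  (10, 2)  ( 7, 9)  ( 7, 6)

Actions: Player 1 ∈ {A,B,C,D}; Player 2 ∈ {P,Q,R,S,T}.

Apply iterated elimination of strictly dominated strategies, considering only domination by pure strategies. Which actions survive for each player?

P2 drop R (P beats it: A:12>9 B:4>0 C:5>3 D:4>2)
P2 drop T (Q beats it: A:5>0 B:3>1 C:10>8 D:8>6)
P1 drop D (A beats it: P:8>1 Q:10>6 S:8>7)
P1→{A,B,C} P2→{P,Q,S}

Remaining: P1:{A,B,C} P2:{P,Q,S}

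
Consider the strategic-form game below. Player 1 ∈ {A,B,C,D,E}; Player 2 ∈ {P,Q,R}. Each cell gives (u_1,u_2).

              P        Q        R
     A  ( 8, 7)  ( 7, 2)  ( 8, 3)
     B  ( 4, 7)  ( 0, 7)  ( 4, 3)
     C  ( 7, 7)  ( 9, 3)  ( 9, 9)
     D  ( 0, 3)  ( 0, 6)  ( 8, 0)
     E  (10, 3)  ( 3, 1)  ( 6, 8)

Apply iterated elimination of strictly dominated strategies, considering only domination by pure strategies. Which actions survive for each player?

P1 drop B (A beats it: P:8>4 Q:7>0 R:8>4)
P1 drop D (C beats it: P:7>0 Q:9>0 R:9>8)
P2 drop Q (P beats it: A:7>2 C:7>3 E:3>1)
P1→{A,C,E} P2→{P,R}

Remaining: P1:{A,C,E} P2:{P,R}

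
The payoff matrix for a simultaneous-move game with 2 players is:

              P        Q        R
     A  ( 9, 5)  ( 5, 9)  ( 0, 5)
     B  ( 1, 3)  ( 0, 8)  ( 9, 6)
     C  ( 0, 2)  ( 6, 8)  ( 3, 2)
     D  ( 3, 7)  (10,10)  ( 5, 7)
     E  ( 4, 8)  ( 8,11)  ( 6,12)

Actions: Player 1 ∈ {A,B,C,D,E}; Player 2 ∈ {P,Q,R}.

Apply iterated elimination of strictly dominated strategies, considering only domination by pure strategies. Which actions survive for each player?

P1 drop C (D beats it: P:3>0 Q:10>6 R:5>3)
P2 drop P (Q beats it: A:9>5 B:8>3 D:10>7 E:11>8)
P1 drop A (D beats it: Q:10>5 R:5>0)
P1→{B,D,E} P2→{Q,R}

IESDS → P1:{B,D,E} P2:{Q,R}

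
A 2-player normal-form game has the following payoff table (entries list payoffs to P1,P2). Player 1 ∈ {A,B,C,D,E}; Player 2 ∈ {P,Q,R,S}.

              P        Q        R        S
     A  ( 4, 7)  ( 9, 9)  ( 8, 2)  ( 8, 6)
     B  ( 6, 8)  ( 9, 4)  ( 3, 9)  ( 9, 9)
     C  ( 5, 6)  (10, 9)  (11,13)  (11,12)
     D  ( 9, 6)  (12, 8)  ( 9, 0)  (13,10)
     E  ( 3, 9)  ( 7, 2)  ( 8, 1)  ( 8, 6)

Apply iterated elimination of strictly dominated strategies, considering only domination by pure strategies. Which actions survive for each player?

Survivors P1:{C,D} P2:{R,S}

P1 drop A (C beats it: P:5>4 Q:10>9 R:11>8 S:11>8)
P1 drop B (D beats it: P:9>6 Q:12>9 R:9>3 S:13>9)
P1 drop E (C beats it: P:5>3 Q:10>7 R:11>8 S:11>8)
P2 drop P (Q beats it: C:9>6 D:8>6)
P2 drop Q (S beats it: C:12>9 D:10>8)
P1→{C,D} P2→{R,S}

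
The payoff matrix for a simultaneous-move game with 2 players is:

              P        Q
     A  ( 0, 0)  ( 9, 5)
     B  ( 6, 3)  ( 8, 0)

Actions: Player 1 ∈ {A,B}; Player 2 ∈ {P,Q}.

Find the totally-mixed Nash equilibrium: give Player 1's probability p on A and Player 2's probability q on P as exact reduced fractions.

P1 indiff ⇒ q·0+(1-q)·9 = q·6+(1-q)·8 ⇒ q(-6) = (1-q)(-1) ⇒ q = 1/7
P2 indiff ⇒ p·0+(1-p)·3 = p·5+(1-p)·0 ⇒ p(-5) = (1-p)(-3) ⇒ p = 3/8

P1 mixes 3/8 on A; P2 mixes 1/7 on P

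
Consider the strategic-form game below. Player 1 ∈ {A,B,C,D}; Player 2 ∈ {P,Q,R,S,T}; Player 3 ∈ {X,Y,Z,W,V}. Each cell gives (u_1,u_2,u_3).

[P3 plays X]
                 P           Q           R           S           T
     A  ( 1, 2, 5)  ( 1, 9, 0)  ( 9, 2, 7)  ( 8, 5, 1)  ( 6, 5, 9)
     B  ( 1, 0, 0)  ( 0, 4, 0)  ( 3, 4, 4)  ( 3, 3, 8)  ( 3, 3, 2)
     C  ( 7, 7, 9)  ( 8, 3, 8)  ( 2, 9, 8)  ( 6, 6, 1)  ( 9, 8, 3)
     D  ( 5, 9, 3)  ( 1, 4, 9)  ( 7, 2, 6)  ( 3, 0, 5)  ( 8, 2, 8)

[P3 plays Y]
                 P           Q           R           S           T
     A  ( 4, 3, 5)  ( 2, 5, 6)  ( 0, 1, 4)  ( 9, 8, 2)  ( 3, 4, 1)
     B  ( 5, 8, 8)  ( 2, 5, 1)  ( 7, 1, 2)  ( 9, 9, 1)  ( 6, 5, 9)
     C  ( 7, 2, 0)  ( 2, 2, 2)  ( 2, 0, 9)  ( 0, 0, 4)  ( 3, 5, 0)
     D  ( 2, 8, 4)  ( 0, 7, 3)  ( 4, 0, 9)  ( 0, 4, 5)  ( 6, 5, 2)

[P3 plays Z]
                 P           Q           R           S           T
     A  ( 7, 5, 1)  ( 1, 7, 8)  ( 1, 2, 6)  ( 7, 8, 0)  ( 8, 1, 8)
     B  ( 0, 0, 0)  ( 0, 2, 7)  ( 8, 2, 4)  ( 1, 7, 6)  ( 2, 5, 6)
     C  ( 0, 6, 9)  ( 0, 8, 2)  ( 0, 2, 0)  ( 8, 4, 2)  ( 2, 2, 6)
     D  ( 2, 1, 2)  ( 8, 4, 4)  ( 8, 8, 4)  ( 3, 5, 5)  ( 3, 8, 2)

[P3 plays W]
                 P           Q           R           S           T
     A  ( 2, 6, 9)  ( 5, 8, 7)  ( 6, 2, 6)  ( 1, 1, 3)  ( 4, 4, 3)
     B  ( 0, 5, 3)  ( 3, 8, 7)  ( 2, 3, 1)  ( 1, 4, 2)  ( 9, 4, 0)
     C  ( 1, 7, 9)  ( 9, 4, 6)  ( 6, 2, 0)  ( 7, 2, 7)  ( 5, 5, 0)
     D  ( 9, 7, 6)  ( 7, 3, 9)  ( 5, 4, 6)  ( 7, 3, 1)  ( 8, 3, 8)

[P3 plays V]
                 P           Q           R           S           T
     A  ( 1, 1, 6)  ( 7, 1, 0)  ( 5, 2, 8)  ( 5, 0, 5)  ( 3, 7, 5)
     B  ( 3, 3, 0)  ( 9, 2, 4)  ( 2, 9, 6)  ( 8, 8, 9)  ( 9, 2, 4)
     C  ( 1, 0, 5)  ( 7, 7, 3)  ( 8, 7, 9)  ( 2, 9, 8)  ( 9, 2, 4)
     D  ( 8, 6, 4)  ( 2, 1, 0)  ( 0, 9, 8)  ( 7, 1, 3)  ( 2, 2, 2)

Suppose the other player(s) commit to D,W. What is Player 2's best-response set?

u_2(P vs D,W) = 7
u_2(Q vs D,W) = 3
u_2(R vs D,W) = 4
u_2(S vs D,W) = 3
u_2(T vs D,W) = 3
max payoff 7 at {P}

BR_2 = {P}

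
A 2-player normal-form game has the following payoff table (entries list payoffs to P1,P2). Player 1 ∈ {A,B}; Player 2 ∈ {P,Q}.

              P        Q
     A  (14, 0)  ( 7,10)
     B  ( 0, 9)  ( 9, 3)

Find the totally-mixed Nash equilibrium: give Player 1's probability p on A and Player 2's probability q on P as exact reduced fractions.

P1 indiff ⇒ q·14+(1-q)·7 = q·0+(1-q)·9 ⇒ q(14) = (1-q)(2) ⇒ q = 1/8
P2 indiff ⇒ p·0+(1-p)·9 = p·10+(1-p)·3 ⇒ p(-10) = (1-p)(-6) ⇒ p = 3/8

P1 mixes 3/8 on A; P2 mixes 1/8 on P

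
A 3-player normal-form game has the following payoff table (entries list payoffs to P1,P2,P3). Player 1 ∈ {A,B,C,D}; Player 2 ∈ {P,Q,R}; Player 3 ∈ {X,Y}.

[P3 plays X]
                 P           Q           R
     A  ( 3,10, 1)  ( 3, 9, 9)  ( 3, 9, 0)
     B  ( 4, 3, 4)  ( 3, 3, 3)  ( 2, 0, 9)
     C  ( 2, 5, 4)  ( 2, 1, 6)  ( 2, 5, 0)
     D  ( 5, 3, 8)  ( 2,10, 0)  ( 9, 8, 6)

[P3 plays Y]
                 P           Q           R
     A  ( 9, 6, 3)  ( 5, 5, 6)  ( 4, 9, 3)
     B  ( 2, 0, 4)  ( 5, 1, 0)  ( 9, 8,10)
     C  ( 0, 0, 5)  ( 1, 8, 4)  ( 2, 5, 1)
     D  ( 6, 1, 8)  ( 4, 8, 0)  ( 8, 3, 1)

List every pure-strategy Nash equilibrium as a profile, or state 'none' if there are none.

(A,P,X): not NE [P1→D gives 5>3; P3→Y gives 3>1]
(A,P,Y): not NE [P2→R gives 9>6]
(A,Q,X): not NE [P2→P gives 10>9]
(A,Q,Y): not NE [P2→R gives 9>5; P3→X gives 9>6]
(A,R,X): not NE [P1→D gives 9>3; P2→P gives 10>9; P3→Y gives 3>0]
(A,R,Y): not NE [P1→B gives 9>4]
(B,P,X): not NE [P1→D gives 5>4]
(B,P,Y): not NE [P1→A gives 9>2; P2→R gives 8>0]
(B,Q,X): NE
(B,Q,Y): not NE [P2→R gives 8>1; P3→X gives 3>0]
(B,R,X): not NE [P1→D gives 9>2; P2→Q gives 3>0; P3→Y gives 10>9]
(B,R,Y): NE
(C,P,X): not NE [P1→D gives 5>2; P3→Y gives 5>4]
(C,P,Y): not NE [P1→A gives 9>0; P2→Q gives 8>0]
(C,Q,X): not NE [P1→B gives 3>2; P2→R gives 5>1]
(C,Q,Y): not NE [P1→B gives 5>1; P3→X gives 6>4]
(C,R,X): not NE [P1→D gives 9>2; P3→Y gives 1>0]
(C,R,Y): not NE [P1→B gives 9>2; P2→Q gives 8>5]
(D,P,X): not NE [P2→Q gives 10>3]
(D,P,Y): not NE [P1→A gives 9>6; P2→Q gives 8>1]
(D,Q,X): not NE [P1→B gives 3>2]
(D,Q,Y): not NE [P1→B gives 5>4]
(D,R,X): not NE [P2→Q gives 10>8]
(D,R,Y): not NE [P1→B gives 9>8; P2→Q gives 8>3; P3→X gives 6>1]

NE set: (B,Q,X), (B,R,Y)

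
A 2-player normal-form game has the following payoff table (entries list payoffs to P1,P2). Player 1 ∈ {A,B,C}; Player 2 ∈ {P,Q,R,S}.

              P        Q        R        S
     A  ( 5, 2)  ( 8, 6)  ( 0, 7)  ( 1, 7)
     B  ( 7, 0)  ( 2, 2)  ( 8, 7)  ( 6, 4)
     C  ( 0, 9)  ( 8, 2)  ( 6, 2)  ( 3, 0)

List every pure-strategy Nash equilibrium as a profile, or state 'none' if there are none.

(A,P): not NE [P1→B gives 7>5; P2→S gives 7>2]
(A,Q): not NE [P2→S gives 7>6]
(A,R): not NE [P1→B gives 8>0]
(A,S): not NE [P1→B gives 6>1]
(B,P): not NE [P2→R gives 7>0]
(B,Q): not NE [P1→C gives 8>2; P2→R gives 7>2]
(B,R): NE
(B,S): not NE [P2→R gives 7>4]
(C,P): not NE [P1→B gives 7>0]
(C,Q): not NE [P2→P gives 9>2]
(C,R): not NE [P1→B gives 8>6; P2→P gives 9>2]
(C,S): not NE [P1→B gives 6>3; P2→P gives 9>0]

Nash profiles: (B,R)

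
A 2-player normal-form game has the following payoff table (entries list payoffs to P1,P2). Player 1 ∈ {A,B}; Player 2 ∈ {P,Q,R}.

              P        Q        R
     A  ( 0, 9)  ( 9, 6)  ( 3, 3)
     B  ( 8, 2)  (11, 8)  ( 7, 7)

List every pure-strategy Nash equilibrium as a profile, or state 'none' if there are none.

PSNE = {(B,Q)}

(A,P): not NE [P1→B gives 8>0]
(A,Q): not NE [P1→B gives 11>9; P2→P gives 9>6]
(A,R): not NE [P1→B gives 7>3; P2→P gives 9>3]
(B,P): not NE [P2→Q gives 8>2]
(B,Q): NE
(B,R): not NE [P2→Q gives 8>7]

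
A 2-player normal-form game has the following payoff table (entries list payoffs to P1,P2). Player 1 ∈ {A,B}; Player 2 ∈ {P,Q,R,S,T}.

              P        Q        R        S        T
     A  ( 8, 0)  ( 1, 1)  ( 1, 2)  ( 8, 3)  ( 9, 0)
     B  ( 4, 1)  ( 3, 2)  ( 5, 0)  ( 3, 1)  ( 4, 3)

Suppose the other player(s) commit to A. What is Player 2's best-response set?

argmax u_2 = {S}

u_2(P vs A) = 0
u_2(Q vs A) = 1
u_2(R vs A) = 2
u_2(S vs A) = 3
u_2(T vs A) = 0
max payoff 3 at {S}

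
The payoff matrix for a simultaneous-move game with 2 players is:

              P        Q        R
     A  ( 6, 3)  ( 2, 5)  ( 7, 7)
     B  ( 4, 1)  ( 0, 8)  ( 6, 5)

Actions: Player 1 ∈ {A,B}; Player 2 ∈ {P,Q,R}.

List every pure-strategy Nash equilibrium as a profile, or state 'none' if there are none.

Nash profiles: (A,R)

(A,P): not NE [P2→R gives 7>3]
(A,Q): not NE [P2→R gives 7>5]
(A,R): NE
(B,P): not NE [P1→A gives 6>4; P2→Q gives 8>1]
(B,Q): not NE [P1→A gives 2>0]
(B,R): not NE [P1→A gives 7>6; P2→Q gives 8>5]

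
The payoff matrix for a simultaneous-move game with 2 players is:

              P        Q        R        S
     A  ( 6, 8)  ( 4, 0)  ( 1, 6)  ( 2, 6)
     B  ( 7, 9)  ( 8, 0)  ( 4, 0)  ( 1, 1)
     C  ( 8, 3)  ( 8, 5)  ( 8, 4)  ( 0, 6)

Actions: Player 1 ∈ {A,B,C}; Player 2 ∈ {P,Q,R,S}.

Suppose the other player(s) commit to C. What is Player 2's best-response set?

u_2(P vs C) = 3
u_2(Q vs C) = 5
u_2(R vs C) = 4
u_2(S vs C) = 6
max payoff 6 at {S}

argmax u_2 = {S}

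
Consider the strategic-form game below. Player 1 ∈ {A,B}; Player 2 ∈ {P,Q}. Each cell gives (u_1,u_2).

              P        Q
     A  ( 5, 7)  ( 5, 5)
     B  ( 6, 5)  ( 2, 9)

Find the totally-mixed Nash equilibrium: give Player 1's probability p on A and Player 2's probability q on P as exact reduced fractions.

(p,q) = (2/3, 3/4)

P1 indiff ⇒ q·5+(1-q)·5 = q·6+(1-q)·2 ⇒ q(-1) = (1-q)(-3) ⇒ q = 3/4
P2 indiff ⇒ p·7+(1-p)·5 = p·5+(1-p)·9 ⇒ p(2) = (1-p)(4) ⇒ p = 2/3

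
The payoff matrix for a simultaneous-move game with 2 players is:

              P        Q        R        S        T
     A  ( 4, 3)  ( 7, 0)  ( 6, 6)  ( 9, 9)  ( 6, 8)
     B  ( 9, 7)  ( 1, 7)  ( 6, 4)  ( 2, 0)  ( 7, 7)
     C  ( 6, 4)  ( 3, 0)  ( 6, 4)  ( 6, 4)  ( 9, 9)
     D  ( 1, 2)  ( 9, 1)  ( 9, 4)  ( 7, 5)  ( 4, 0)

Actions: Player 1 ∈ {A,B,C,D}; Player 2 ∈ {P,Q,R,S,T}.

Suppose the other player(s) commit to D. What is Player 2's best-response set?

BR_2 = {S}

u_2(P vs D) = 2
u_2(Q vs D) = 1
u_2(R vs D) = 4
u_2(S vs D) = 5
u_2(T vs D) = 0
max payoff 5 at {S}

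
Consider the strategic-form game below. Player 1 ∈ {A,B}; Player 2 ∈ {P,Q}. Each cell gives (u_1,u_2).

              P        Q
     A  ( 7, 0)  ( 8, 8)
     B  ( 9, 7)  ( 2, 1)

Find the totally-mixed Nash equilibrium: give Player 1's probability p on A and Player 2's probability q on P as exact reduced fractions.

P1 indiff ⇒ q·7+(1-q)·8 = q·9+(1-q)·2 ⇒ q(-2) = (1-q)(-6) ⇒ q = 3/4
P2 indiff ⇒ p·0+(1-p)·7 = p·8+(1-p)·1 ⇒ p(-8) = (1-p)(-6) ⇒ p = 3/7

P1 mixes 3/7 on A; P2 mixes 3/4 on P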